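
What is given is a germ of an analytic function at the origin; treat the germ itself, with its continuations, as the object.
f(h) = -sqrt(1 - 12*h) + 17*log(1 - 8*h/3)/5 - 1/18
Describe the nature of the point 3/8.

The point is a logarithmic branch point.

The term (17/5)*log(1 - h/(3/8)) has argument 1 - 3/8/(3/8) = 0 at 3/8: a logarithmic (infinitely-sheeted) branch point; the remaining terms are analytic or single-valued there.


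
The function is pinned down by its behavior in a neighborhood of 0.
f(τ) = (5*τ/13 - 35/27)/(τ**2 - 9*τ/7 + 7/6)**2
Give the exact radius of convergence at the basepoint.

The radius of convergence is (1/6)*sqrt(42).

Denominator factor (τ**2 - 9*τ/7 + 7/6)^2: discriminant -443/147, complex-conjugate roots (9/14) + ((1/42)*sqrt(1329))*i and (9/14) - ((1/42)*sqrt(1329))*i; poles of order 2, moduli (1/6)*sqrt(42) and (1/6)*sqrt(42).
The radius of convergence is the smallest modulus among the singular points: (1/6)*sqrt(42).


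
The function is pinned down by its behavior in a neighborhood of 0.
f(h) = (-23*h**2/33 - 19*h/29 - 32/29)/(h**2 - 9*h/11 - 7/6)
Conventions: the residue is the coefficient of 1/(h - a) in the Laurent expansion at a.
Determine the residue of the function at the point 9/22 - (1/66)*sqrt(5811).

The factor h**2 - 9*h/11 - 7/6 splits as (h - a)(h - a') with a = 9/22 - (1/66)*sqrt(5811), a' = 9/22 + (1/66)*sqrt(5811). At the order-1 pole a set g(h) = (h - a)*f(h) = [-23*h**2/33 - 19*h/29 - 32/29] / (h - a').
Simple pole: residue = g(a) at a = 9/22 - (1/66)*sqrt(5811), which is -2150/3509 + (1679905/122344794)*sqrt(5811).

The residue is -2150/3509 + (1679905/122344794)*sqrt(5811).


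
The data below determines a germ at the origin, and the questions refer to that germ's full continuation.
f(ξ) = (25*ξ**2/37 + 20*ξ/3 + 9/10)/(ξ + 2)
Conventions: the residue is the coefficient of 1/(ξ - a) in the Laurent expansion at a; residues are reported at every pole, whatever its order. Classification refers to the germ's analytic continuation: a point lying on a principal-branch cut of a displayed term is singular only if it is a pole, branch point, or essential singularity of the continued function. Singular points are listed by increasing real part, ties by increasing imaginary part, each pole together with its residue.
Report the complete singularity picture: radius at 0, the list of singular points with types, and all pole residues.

Radius of convergence at 0: 2.
At -2: a pole of order 1; residue -10801/1110.

Denominator factor (ξ + 2): pole of order 1 at -2, modulus 2.
The radius of convergence is the smallest modulus among the singular points: 2.
At the order-1 pole -2 set g(ξ) = (ξ - (-2))*f(ξ) = 25*ξ**2/37 + 20*ξ/3 + 9/10.
Simple pole: residue = g(a) at a = -2, which is -10801/1110.


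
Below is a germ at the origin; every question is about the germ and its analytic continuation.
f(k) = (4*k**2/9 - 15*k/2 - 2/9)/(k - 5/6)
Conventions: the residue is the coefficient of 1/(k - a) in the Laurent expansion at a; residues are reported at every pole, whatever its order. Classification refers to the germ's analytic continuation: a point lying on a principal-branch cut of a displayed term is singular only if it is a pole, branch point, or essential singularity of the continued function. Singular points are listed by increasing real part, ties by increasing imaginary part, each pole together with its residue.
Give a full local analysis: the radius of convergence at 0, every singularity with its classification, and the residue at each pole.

Denominator factor (k - 5/6): pole of order 1 at 5/6, modulus 5/6.
The radius of convergence is the smallest modulus among the singular points: 5/6.
At the order-1 pole 5/6 set g(k) = (k - (5/6))*f(k) = 4*k**2/9 - 15*k/2 - 2/9.
Simple pole: residue = g(a) at a = 5/6, which is -1997/324.

Radius of convergence at 0: 5/6.
At 5/6: a pole of order 1; residue -1997/324.


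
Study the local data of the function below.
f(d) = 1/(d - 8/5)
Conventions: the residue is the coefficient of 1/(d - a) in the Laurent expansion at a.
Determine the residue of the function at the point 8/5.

The residue is 1.

At the order-1 pole 8/5 set g(d) = (d - (8/5))*f(d) = 1.
Simple pole: residue = g(a) at a = 8/5, which is 1.


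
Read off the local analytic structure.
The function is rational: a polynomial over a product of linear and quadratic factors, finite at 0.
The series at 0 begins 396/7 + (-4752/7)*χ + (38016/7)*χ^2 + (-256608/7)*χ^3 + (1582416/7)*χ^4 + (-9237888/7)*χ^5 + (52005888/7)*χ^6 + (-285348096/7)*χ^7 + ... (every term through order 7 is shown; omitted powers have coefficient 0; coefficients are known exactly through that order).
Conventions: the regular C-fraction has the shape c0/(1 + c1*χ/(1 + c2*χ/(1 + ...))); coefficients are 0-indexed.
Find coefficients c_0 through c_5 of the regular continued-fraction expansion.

Taylor coefficients (read off): a_0 = 396/7, a_1 = -4752/7, a_2 = 38016/7, a_3 = -256608/7, a_4 = 1582416/7, a_5 = -9237888/7.
c0 = a_0 = 396/7. Peel one level at a time: if S = 1 + c*χ/S' with S'(0) = 1, then c is the χ-coefficient of S and S' = c*χ/(S - 1).
S_1 = c0/f = 1 + (12)*χ + (48)*χ^2 + ...; c1 = 12.
S_2 = c1*χ/(S_1 - 1) = 1 + (-4)*χ + (10)*χ^2 + ...; c2 = -4.
S_3 = c2*χ/(S_2 - 1) = 1 + (5/2)*χ + (3/2)*χ^2 + ...; c3 = 5/2.
S_4 = c3*χ/(S_3 - 1) = 1 + (-3/5)*χ + (81/100)*χ^2 + ...; c4 = -3/5.
S_5 = c4*χ/(S_4 - 1) = 1 + (27/20)*χ + ...; c5 = 27/20.

The regular C-fraction coefficients are [396/7, 12, -4, 5/2, -3/5, 27/20].


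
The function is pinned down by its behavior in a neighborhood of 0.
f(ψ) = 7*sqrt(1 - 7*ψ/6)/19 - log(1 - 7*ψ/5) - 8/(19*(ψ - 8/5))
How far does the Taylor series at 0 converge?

Denominator factor (ψ - 8/5): pole of order 1 at 8/5, modulus 8/5.
Branch term (-1)*log(1 - ψ/(5/7)): its argument vanishes at ψ = 5/7, a logarithmic branch point, modulus 5/7.
Branch term (7/19)*sqrt(1 - ψ/(6/7)): its argument vanishes at ψ = 6/7, a square-root branch point, modulus 6/7.
The radius of convergence is the smallest modulus among the singular points: 5/7.

The radius of convergence is 5/7.


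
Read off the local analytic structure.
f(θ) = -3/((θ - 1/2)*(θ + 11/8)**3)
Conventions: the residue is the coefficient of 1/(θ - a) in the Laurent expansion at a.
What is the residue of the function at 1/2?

At the order-1 pole 1/2 set g(θ) = (θ - (1/2))*f(θ) = -3/(θ + 11/8)**3.
Simple pole: residue = g(a) at a = 1/2, which is -512/1125.

The residue is -512/1125.


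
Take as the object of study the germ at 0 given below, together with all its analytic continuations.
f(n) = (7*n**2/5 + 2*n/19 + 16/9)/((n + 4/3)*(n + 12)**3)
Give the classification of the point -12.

The point is a pole of order 3.

The denominator factor n + 12 vanishes at -12 and appears to the power 3; the numerator there equals 172808/855, nonzero, and no other factor vanishes.
Hence a pole whose order is the multiplicity, 3.


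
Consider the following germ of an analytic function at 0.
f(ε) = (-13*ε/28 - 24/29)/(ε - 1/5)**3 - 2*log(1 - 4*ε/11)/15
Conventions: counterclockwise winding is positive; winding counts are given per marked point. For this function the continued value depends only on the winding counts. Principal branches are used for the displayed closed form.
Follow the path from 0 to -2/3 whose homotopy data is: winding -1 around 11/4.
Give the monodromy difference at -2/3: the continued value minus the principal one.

The rational part is single-valued and drops out of the difference; each branch term changes only by its own monodromy.
(-2/15)*log(1 - ε/(11/4)): each positive loop around 11/4 adds 2*pi*i to the log, so winding -1 contributes (-2/15)*(-1)*2*pi*i = (4/15)*pi*i.
Summing the contributions at ε = -2/3 gives (4/15)*pi*i.

Continued minus principal equals (4/15)*pi*i.


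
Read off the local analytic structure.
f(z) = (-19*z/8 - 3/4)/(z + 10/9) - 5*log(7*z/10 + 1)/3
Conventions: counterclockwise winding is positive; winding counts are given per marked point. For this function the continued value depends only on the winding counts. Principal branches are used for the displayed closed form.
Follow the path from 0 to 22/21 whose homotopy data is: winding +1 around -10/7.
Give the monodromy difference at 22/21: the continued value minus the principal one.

Continued minus principal equals -(10/3)*pi*i.

The rational part is single-valued and drops out of the difference; each branch term changes only by its own monodromy.
(-5/3)*log(1 - z/(-10/7)): each positive loop around -10/7 adds 2*pi*i to the log, so winding +1 contributes (-5/3)*(1)*2*pi*i = -(10/3)*pi*i.
Summing the contributions at z = 22/21 gives -(10/3)*pi*i.


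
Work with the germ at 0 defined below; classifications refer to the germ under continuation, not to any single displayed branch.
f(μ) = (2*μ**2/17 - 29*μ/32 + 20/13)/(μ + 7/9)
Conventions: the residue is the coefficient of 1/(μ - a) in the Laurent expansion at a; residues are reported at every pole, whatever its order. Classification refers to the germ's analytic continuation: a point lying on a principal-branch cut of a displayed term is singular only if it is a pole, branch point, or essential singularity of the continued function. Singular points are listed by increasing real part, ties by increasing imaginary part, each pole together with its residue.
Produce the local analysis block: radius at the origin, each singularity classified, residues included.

Radius of convergence at 0: 7/9.
At -7/9: a pole of order 1; residue 1325815/572832.

Denominator factor (μ + 7/9): pole of order 1 at -7/9, modulus 7/9.
The radius of convergence is the smallest modulus among the singular points: 7/9.
At the order-1 pole -7/9 set g(μ) = (μ - (-7/9))*f(μ) = 2*μ**2/17 - 29*μ/32 + 20/13.
Simple pole: residue = g(a) at a = -7/9, which is 1325815/572832.


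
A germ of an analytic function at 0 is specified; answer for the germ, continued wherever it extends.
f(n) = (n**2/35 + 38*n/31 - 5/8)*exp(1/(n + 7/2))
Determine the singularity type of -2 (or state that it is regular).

There is no denominator, hence no pole anywhere.
The essential point of exp(1/(n - (-7/2))) is -7/2, not -2.
So the germ continues analytically to -2.

The point is a regular point.


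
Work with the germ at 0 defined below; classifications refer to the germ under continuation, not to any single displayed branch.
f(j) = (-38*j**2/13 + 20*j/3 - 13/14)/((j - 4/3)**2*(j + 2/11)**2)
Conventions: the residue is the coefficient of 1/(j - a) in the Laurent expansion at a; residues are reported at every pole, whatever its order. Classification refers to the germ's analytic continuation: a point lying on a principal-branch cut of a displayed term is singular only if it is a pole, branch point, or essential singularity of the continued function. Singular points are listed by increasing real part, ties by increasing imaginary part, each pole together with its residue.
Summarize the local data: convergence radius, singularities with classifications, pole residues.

Radius of convergence at 0: 2/11.
At -2/11: a pole of order 2; residue 23666511/11375000.
At 4/3: a pole of order 2; residue -23666511/11375000.

Denominator factor (j + 2/11)^2: pole of order 2 at -2/11, modulus 2/11.
Denominator factor (j - 4/3)^2: pole of order 2 at 4/3, modulus 4/3.
The radius of convergence is the smallest modulus among the singular points: 2/11.
At the order-2 pole -2/11 set g(j) = (j - (-2/11))^2*f(j) = (-38*j**2/13 + 20*j/3 - 13/14)/(j - 4/3)**2.
Order-2 pole: residue = g'(a); g'(-2/11) = 23666511/11375000, so the residue is 23666511/11375000.
At the order-2 pole 4/3 set g(j) = (j - (4/3))^2*f(j) = (-38*j**2/13 + 20*j/3 - 13/14)/(j + 2/11)**2.
Order-2 pole: residue = g'(a); g'(4/3) = -23666511/11375000, so the residue is -23666511/11375000.
List the singular points by increasing real part (a conjugate pair: the negative imaginary part first).


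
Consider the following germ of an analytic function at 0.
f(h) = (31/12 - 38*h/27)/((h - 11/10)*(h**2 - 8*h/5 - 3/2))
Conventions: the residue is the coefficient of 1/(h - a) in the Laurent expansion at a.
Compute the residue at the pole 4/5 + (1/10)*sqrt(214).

The residue is 559/2214 - (13903/473796)*sqrt(214).

The factor h**2 - 8*h/5 - 3/2 splits as (h - a)(h - a') with a = 4/5 + (1/10)*sqrt(214), a' = 4/5 - (1/10)*sqrt(214). At the order-1 pole a set g(h) = (h - a)*f(h) = [(31/12 - 38*h/27)/(h - 11/10)] / (h - a').
Simple pole: residue = g(a) at a = 4/5 + (1/10)*sqrt(214), which is 559/2214 - (13903/473796)*sqrt(214).


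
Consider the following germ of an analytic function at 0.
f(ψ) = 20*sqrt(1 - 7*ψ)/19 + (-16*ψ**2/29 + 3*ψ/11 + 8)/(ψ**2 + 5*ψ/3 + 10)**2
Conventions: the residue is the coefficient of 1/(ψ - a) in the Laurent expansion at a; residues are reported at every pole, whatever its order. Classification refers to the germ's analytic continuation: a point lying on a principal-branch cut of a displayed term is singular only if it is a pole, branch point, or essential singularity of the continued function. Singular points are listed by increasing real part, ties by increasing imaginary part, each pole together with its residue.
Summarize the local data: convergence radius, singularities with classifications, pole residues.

Denominator factor (ψ**2 + 5*ψ/3 + 10)^2: discriminant -335/9, complex-conjugate roots (-5/6) + ((1/6)*sqrt(335))*i and (-5/6) - ((1/6)*sqrt(335))*i; poles of order 2, moduli sqrt(10) and sqrt(10).
Branch term (20/19)*sqrt(1 - ψ/(1/7)): its argument vanishes at ψ = 1/7, a square-root branch point, modulus 1/7.
The radius of convergence is the smallest modulus among the singular points: 1/7.
The branch term is analytic at (-5/6) - ((1/6)*sqrt(335))*i and contributes nothing to the residue; only the rational part matters.
The factor ψ**2 + 5*ψ/3 + 10 splits as (ψ - a)(ψ - a') with a = (-5/6) - ((1/6)*sqrt(335))*i, a' = (-5/6) + ((1/6)*sqrt(335))*i. At the order-2 pole a set g(ψ) = (ψ - a)^2*(rational part) = [-16*ψ**2/29 + 3*ψ/11 + 8] / (ψ - a')^2.
Order-2 pole: residue = g'(a); g'((-5/6) - ((1/6)*sqrt(335))*i) = ((38853/35799775)*sqrt(335))*i, so the residue is ((38853/35799775)*sqrt(335))*i.
The branch term is analytic at (-5/6) + ((1/6)*sqrt(335))*i and contributes nothing to the residue; only the rational part matters.
The factor ψ**2 + 5*ψ/3 + 10 splits as (ψ - a)(ψ - a') with a = (-5/6) + ((1/6)*sqrt(335))*i, a' = (-5/6) - ((1/6)*sqrt(335))*i. At the order-2 pole a set g(ψ) = (ψ - a)^2*(rational part) = [-16*ψ**2/29 + 3*ψ/11 + 8] / (ψ - a')^2.
Order-2 pole: residue = g'(a); g'((-5/6) + ((1/6)*sqrt(335))*i) = -((38853/35799775)*sqrt(335))*i, so the residue is -((38853/35799775)*sqrt(335))*i.
List the singular points by increasing real part (a conjugate pair: the negative imaginary part first).

Radius of convergence at 0: 1/7.
At (-5/6) - ((1/6)*sqrt(335))*i: a pole of order 2; residue ((38853/35799775)*sqrt(335))*i.
At (-5/6) + ((1/6)*sqrt(335))*i: a pole of order 2; residue -((38853/35799775)*sqrt(335))*i.
At 1/7: an algebraic (square-root) branch point.


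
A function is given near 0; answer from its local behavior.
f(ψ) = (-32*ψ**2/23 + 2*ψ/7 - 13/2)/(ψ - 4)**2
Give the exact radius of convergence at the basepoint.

The radius of convergence is 4.

Denominator factor (ψ - 4)^2: pole of order 2 at 4, modulus 4.
The radius of convergence is the smallest modulus among the singular points: 4.


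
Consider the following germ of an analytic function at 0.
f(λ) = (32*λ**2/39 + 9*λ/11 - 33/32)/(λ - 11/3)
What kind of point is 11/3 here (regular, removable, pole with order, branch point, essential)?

The denominator factor λ - 11/3 vanishes at 11/3 and appears to the power 1; the numerator there equals 146017/11232, nonzero, and no other factor vanishes.
Hence a pole whose order is the multiplicity, 1.

The point is a pole of order 1.


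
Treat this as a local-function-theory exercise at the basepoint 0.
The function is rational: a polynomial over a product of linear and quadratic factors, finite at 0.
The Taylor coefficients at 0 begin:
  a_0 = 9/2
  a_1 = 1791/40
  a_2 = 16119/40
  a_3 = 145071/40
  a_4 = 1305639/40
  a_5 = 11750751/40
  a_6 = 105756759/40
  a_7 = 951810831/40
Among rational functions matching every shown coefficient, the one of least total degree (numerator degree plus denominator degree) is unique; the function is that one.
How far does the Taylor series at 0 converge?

No rational of total degree below 2 reproduces all 8 coefficients; solving the [1/1] Pade equations on them gives f(y) = (-19*y/40 - 1/2)/(y - 1/9), whose expansion matches every shown term.
Denominator factor (y - 1/9): pole of order 1 at 1/9, modulus 1/9.
The radius of convergence is the smallest modulus among the singular points: 1/9.

The radius of convergence is 1/9.


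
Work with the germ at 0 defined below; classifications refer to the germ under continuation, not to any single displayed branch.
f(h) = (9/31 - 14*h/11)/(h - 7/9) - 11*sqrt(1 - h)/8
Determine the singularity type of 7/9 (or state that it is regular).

The point is a pole of order 1.

The denominator factor h - 7/9 vanishes at 7/9 and appears to the power 1; the numerator there equals -2147/3069, nonzero, and no other factor vanishes.
The branch terms are analytic at this point.
Hence a pole whose order is the multiplicity, 1.


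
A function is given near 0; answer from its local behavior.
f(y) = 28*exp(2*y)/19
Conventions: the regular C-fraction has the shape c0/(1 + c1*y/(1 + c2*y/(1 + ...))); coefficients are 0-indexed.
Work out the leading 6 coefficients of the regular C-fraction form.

The regular C-fraction coefficients are [28/19, -2, 1, -1/3, 1/3, -1/5].

Taylor coefficients (expand at 0): a_0 = 28/19, a_1 = 56/19, a_2 = 56/19, a_3 = 112/57, a_4 = 56/57, a_5 = 112/285.
c0 = a_0 = 28/19. Peel one level at a time: if S = 1 + c*y/S' with S'(0) = 1, then c is the y-coefficient of S and S' = c*y/(S - 1).
S_1 = c0/f = 1 + (-2)*y + (2)*y^2 + ...; c1 = -2.
S_2 = c1*y/(S_1 - 1) = 1 + (1)*y + (1/3)*y^2 + ...; c2 = 1.
S_3 = c2*y/(S_2 - 1) = 1 + (-1/3)*y + (1/9)*y^2 + ...; c3 = -1/3.
S_4 = c3*y/(S_3 - 1) = 1 + (1/3)*y + (1/15)*y^2 + ...; c4 = 1/3.
S_5 = c4*y/(S_4 - 1) = 1 + (-1/5)*y + ...; c5 = -1/5.


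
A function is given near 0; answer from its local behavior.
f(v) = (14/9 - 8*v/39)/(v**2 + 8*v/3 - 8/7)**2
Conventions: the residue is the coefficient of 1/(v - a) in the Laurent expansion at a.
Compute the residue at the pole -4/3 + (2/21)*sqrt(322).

The factor v**2 + 8*v/3 - 8/7 splits as (v - a)(v - a') with a = -4/3 + (2/21)*sqrt(322), a' = -4/3 - (2/21)*sqrt(322). At the order-2 pole a set g(v) = (v - a)^2*f(v) = [14/9 - 8*v/39] / (v - a')^2.
Order-2 pole: residue = g'(a); g'(-4/3 + (2/21)*sqrt(322)) = -(2247/440128)*sqrt(322), so the residue is -(2247/440128)*sqrt(322).

The residue is -(2247/440128)*sqrt(322).


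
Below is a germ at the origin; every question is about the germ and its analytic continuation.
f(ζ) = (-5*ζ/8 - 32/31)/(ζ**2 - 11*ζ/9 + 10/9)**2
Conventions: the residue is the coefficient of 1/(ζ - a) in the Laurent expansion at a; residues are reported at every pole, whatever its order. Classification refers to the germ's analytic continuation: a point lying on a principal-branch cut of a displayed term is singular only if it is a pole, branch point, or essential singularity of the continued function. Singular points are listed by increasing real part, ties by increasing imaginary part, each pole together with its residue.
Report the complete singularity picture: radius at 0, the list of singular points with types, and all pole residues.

Radius of convergence at 0: (1/3)*sqrt(10).
At (11/18) - ((1/18)*sqrt(239))*i: a pole of order 2; residue -((511353/14166008)*sqrt(239))*i.
At (11/18) + ((1/18)*sqrt(239))*i: a pole of order 2; residue ((511353/14166008)*sqrt(239))*i.

Denominator factor (ζ**2 - 11*ζ/9 + 10/9)^2: discriminant -239/81, complex-conjugate roots (11/18) + ((1/18)*sqrt(239))*i and (11/18) - ((1/18)*sqrt(239))*i; poles of order 2, moduli (1/3)*sqrt(10) and (1/3)*sqrt(10).
The radius of convergence is the smallest modulus among the singular points: (1/3)*sqrt(10).
The factor ζ**2 - 11*ζ/9 + 10/9 splits as (ζ - a)(ζ - a') with a = (11/18) - ((1/18)*sqrt(239))*i, a' = (11/18) + ((1/18)*sqrt(239))*i. At the order-2 pole a set g(ζ) = (ζ - a)^2*f(ζ) = [-5*ζ/8 - 32/31] / (ζ - a')^2.
Order-2 pole: residue = g'(a); g'((11/18) - ((1/18)*sqrt(239))*i) = -((511353/14166008)*sqrt(239))*i, so the residue is -((511353/14166008)*sqrt(239))*i.
The factor ζ**2 - 11*ζ/9 + 10/9 splits as (ζ - a)(ζ - a') with a = (11/18) + ((1/18)*sqrt(239))*i, a' = (11/18) - ((1/18)*sqrt(239))*i. At the order-2 pole a set g(ζ) = (ζ - a)^2*f(ζ) = [-5*ζ/8 - 32/31] / (ζ - a')^2.
Order-2 pole: residue = g'(a); g'((11/18) + ((1/18)*sqrt(239))*i) = ((511353/14166008)*sqrt(239))*i, so the residue is ((511353/14166008)*sqrt(239))*i.
List the singular points by increasing real part (a conjugate pair: the negative imaginary part first).


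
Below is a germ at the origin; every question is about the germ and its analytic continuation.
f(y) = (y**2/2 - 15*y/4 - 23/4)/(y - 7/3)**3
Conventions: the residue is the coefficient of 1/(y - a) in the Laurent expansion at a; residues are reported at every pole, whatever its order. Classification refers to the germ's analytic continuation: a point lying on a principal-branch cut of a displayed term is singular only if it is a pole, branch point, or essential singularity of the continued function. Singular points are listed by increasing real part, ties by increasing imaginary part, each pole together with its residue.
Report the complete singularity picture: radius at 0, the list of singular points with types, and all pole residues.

Radius of convergence at 0: 7/3.
At 7/3: a pole of order 3; residue 1/2.

Denominator factor (y - 7/3)^3: pole of order 3 at 7/3, modulus 7/3.
The radius of convergence is the smallest modulus among the singular points: 7/3.
At the order-3 pole 7/3 set g(y) = (y - (7/3))^3*f(y) = y**2/2 - 15*y/4 - 23/4.
Order-3 pole: residue = g''(a)/2; g''(7/3) = 1, so the residue is 1/2.


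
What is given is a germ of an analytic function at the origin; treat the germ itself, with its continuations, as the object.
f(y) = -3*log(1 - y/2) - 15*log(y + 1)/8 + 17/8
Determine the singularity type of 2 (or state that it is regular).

The term (-3)*log(1 - y/(2)) has argument 1 - 2/(2) = 0 at 2: a logarithmic (infinitely-sheeted) branch point; the remaining terms are analytic or single-valued there.

The point is a logarithmic branch point.


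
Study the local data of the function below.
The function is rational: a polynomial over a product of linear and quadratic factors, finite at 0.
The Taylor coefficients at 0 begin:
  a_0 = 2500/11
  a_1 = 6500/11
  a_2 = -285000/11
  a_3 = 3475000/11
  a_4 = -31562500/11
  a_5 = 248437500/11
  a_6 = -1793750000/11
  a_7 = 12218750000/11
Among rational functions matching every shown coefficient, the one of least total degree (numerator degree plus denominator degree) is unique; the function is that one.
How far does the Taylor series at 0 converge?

No rational of total degree below 4 reproduces all 8 coefficients; solving the [1/3] Pade equations on them gives f(y) = (32*y + 20/11)/(y + 1/5)**3, whose expansion matches every shown term.
Denominator factor (y + 1/5)^3: pole of order 3 at -1/5, modulus 1/5.
The radius of convergence is the smallest modulus among the singular points: 1/5.

The radius of convergence is 1/5.


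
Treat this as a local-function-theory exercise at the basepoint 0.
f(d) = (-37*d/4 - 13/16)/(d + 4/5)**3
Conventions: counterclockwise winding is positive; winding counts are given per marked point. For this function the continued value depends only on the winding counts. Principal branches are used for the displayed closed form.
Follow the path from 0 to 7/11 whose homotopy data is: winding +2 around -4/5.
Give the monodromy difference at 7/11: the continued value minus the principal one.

The function is rational, hence single-valued: continuing it around any pole returns the same value, so the difference is 0.

Continued minus principal equals 0.


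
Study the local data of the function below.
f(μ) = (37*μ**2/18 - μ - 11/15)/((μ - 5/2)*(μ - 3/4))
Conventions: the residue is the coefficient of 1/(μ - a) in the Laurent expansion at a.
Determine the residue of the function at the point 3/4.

At the order-1 pole 3/4 set g(μ) = (μ - (3/4))*f(μ) = (37*μ**2/18 - μ - 11/15)/(μ - 5/2).
Simple pole: residue = g(a) at a = 3/4, which is 157/840.

The residue is 157/840.


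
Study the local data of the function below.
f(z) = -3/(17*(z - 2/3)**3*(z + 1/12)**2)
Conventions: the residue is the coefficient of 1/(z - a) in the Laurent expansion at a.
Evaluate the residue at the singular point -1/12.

The residue is 256/153.

At the order-2 pole -1/12 set g(z) = (z - (-1/12))^2*f(z) = -3/(17*(z - 2/3)**3).
Order-2 pole: residue = g'(a); g'(-1/12) = 256/153, so the residue is 256/153.


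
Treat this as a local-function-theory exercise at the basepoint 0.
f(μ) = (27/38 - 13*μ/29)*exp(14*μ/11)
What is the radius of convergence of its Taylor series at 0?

The factor exp(14*μ/11) is entire and contributes no finite singular point.
The polynomial part has no poles.
No finite singular points: the Taylor series at 0 converges everywhere.

The radius of convergence is infinite.


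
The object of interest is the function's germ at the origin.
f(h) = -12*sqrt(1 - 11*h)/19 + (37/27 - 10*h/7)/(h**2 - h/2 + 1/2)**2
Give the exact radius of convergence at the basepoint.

Denominator factor (h**2 - h/2 + 1/2)^2: discriminant -7/4, complex-conjugate roots (1/4) + ((1/4)*sqrt(7))*i and (1/4) - ((1/4)*sqrt(7))*i; poles of order 2, moduli (1/2)*sqrt(2) and (1/2)*sqrt(2).
Branch term (-12/19)*sqrt(1 - h/(1/11)): its argument vanishes at h = 1/11, a square-root branch point, modulus 1/11.
The radius of convergence is the smallest modulus among the singular points: 1/11.

The radius of convergence is 1/11.


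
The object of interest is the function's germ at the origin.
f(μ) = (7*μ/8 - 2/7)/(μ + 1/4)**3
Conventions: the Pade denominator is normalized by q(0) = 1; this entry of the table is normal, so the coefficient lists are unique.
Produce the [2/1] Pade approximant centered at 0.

The Pade approximant has numerator coefficients [-128/7, 545560/3717, -1819744/3717]; denominator coefficients [1, 3736/531].

Taylor coefficients needed (expand at 0): a_0 = -128/7, a_1 = 1928/7, a_2 = -16992/7, a_3 = 119552/7.
Write the denominator as Q(μ) = 1 + q1*μ. Requiring Q*f - P = O(μ^4) with deg P <= 2 kills the coefficients of μ^3..μ^3 in Q*f:
  μ^3: a_3 + q1*a_2 = 0, i.e. 119552/7 + (-16992/7)*q1 = 0.
Solving this linear system: q1 = 3736/531.
The numerator is Q*f truncated at degree 2: P0 = a_0 = -128/7; P1 = a_1 + q1*a_0 = 545560/3717; P2 = a_2 + q1*a_1 = -1819744/3717.


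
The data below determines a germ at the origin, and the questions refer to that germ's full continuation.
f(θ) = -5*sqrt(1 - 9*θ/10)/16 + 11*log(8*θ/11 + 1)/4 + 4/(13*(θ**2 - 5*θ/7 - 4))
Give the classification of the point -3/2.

The point is a regular point.

Denominator factors: θ**2 - 5*θ/7 - 4 = -19/28 at θ = -3/2 — none vanishes.
Branch term sqrt(1 - θ/(10/9)): argument at -3/2 is 47/20, nonzero, so -3/2 is not its branch point (a point on a principal cut is still regular for the continued germ).
Branch term log(1 - θ/(-11/8)): argument at -3/2 is -1/11, nonzero, so -3/2 is not its branch point (a point on a principal cut is still regular for the continued germ).
So the germ continues analytically to -3/2.


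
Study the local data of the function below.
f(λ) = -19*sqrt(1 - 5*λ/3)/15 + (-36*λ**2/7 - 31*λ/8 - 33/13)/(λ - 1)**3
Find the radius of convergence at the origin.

Denominator factor (λ - 1)^3: pole of order 3 at 1, modulus 1.
Branch term (-19/15)*sqrt(1 - λ/(3/5)): its argument vanishes at λ = 3/5, a square-root branch point, modulus 3/5.
The radius of convergence is the smallest modulus among the singular points: 3/5.

The radius of convergence is 3/5.


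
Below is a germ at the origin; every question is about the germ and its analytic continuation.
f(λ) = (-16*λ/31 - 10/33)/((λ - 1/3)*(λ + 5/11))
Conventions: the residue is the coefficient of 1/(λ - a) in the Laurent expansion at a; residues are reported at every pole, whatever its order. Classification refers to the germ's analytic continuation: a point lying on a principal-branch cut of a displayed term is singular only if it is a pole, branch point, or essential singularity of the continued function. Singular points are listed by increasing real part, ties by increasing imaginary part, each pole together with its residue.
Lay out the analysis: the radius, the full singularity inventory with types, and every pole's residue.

Radius of convergence at 0: 1/3.
At -5/11: a pole of order 1; residue 35/403.
At 1/3: a pole of order 1; residue -243/403.

Denominator factor (λ + 5/11): pole of order 1 at -5/11, modulus 5/11.
Denominator factor (λ - 1/3): pole of order 1 at 1/3, modulus 1/3.
The radius of convergence is the smallest modulus among the singular points: 1/3.
At the order-1 pole -5/11 set g(λ) = (λ - (-5/11))*f(λ) = (-16*λ/31 - 10/33)/(λ - 1/3).
Simple pole: residue = g(a) at a = -5/11, which is 35/403.
At the order-1 pole 1/3 set g(λ) = (λ - (1/3))*f(λ) = (-16*λ/31 - 10/33)/(λ + 5/11).
Simple pole: residue = g(a) at a = 1/3, which is -243/403.
List the singular points by increasing real part (a conjugate pair: the negative imaginary part first).


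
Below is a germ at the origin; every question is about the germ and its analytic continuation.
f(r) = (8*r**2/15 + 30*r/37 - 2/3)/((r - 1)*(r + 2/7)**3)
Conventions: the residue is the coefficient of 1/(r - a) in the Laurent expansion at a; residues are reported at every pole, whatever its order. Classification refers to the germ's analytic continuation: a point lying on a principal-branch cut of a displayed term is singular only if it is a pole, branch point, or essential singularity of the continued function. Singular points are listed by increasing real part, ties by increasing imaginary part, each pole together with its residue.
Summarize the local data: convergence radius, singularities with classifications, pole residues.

Denominator factor (r - 1): pole of order 1 at 1, modulus 1.
Denominator factor (r + 2/7)^3: pole of order 3 at -2/7, modulus 2/7.
The radius of convergence is the smallest modulus among the singular points: 2/7.
At the order-3 pole -2/7 set g(r) = (r - (-2/7))^3*f(r) = (8*r**2/15 + 30*r/37 - 2/3)/(r - 1).
Order-3 pole: residue = g''(a)/2; g''(-2/7) = -257936/404595, so the residue is -128968/404595.
At the order-1 pole 1 set g(r) = (r - (1))*f(r) = (8*r**2/15 + 30*r/37 - 2/3)/(r + 2/7)**3.
Simple pole: residue = g(a) at a = 1, which is 128968/404595.
List the singular points by increasing real part (a conjugate pair: the negative imaginary part first).

Radius of convergence at 0: 2/7.
At -2/7: a pole of order 3; residue -128968/404595.
At 1: a pole of order 1; residue 128968/404595.


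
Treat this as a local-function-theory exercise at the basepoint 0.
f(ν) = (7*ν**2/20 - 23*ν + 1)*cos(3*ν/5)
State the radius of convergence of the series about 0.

The factor cos(3*ν/5) is entire and contributes no finite singular point.
The polynomial part has no poles.
No finite singular points: the Taylor series at 0 converges everywhere.

The radius of convergence is infinite.


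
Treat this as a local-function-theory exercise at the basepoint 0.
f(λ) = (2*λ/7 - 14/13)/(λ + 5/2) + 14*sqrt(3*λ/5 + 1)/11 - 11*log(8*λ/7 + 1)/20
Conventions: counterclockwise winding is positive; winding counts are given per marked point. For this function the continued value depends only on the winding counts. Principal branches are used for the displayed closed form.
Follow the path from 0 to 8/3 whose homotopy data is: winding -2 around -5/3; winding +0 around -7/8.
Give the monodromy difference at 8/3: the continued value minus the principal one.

The rational part is single-valued and drops out of the difference; each branch term changes only by its own monodromy.
(14/11)*sqrt(1 - λ/(-5/3)): winding -2 is even, the square root returns to the same sheet, contribution 0.
(-11/20)*log(1 - λ/(-7/8)): winding 0 around -7/8, so this term returns to its principal value, contribution 0.
Summing the contributions at λ = 8/3 gives 0.

Continued minus principal equals 0.


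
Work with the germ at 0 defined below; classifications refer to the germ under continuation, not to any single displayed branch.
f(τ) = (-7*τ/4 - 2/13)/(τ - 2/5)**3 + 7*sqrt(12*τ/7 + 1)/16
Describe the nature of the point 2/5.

The point is a pole of order 3.

The denominator factor τ - 2/5 vanishes at 2/5 and appears to the power 3; the numerator there equals -111/130, nonzero, and no other factor vanishes.
The branch terms are analytic at this point.
Hence a pole whose order is the multiplicity, 3.


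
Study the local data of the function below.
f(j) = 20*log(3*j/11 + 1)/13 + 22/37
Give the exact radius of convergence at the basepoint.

Branch term (20/13)*log(1 - j/(-11/3)): its argument vanishes at j = -11/3, a logarithmic branch point, modulus 11/3.
The radius of convergence is the smallest modulus among the singular points: 11/3.

The radius of convergence is 11/3.


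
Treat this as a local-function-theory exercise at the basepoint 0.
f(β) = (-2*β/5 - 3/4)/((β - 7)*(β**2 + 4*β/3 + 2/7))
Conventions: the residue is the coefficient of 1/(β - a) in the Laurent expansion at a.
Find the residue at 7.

The residue is -1491/24620.

At the order-1 pole 7 set g(β) = (β - (7))*f(β) = (-2*β/5 - 3/4)/(β**2 + 4*β/3 + 2/7).
Simple pole: residue = g(a) at a = 7, which is -1491/24620.


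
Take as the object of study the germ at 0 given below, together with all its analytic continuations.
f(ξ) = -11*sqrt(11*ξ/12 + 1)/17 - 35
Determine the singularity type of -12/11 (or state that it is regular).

The point is an algebraic (square-root) branch point.

The term (-11/17)*sqrt(1 - ξ/(-12/11)) has argument 1 - -12/11/(-12/11) = 0 at -12/11: a square-root (algebraic, two-sheeted) branch point; the remaining terms are analytic or single-valued there.


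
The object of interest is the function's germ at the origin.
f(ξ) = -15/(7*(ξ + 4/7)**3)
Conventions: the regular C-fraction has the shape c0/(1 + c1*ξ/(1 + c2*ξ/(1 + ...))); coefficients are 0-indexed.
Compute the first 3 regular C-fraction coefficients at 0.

Taylor coefficients (expand at 0): a_0 = -735/64, a_1 = 15435/256, a_2 = -108045/512.
c0 = a_0 = -735/64. Peel one level at a time: if S = 1 + c*ξ/S' with S'(0) = 1, then c is the ξ-coefficient of S and S' = c*ξ/(S - 1).
S_1 = c0/f = 1 + (21/4)*ξ + (147/16)*ξ^2 + ...; c1 = 21/4.
S_2 = c1*ξ/(S_1 - 1) = 1 + (-7/4)*ξ + ...; c2 = -7/4.

The regular C-fraction coefficients are [-735/64, 21/4, -7/4].


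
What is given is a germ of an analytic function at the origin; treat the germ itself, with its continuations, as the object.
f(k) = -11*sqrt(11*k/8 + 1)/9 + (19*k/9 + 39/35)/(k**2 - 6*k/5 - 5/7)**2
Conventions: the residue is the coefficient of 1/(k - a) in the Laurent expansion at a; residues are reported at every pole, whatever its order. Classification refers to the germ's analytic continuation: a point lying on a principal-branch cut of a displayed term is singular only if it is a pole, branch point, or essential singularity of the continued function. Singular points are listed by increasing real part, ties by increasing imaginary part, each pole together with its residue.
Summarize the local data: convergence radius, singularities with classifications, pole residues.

Denominator factor (k**2 - 6*k/5 - 5/7)^2: discriminant 752/175, real irrational roots 3/5 + (2/35)*sqrt(329) and 3/5 - (2/35)*sqrt(329); poles of order 2, moduli 3/5 + (2/35)*sqrt(329) and -3/5 + (2/35)*sqrt(329).
Branch term (-11/9)*sqrt(1 - k/(-8/11)): its argument vanishes at k = -8/11, a square-root branch point, modulus 8/11.
The radius of convergence is the smallest modulus among the singular points: -3/5 + (2/35)*sqrt(329).
The branch term is analytic at 3/5 - (2/35)*sqrt(329) and contributes nothing to the residue; only the rational part matters.
The factor k**2 - 6*k/5 - 5/7 splits as (k - a)(k - a') with a = 3/5 - (2/35)*sqrt(329), a' = 3/5 + (2/35)*sqrt(329). At the order-2 pole a set g(k) = (k - a)^2*(rational part) = [19*k/9 + 39/35] / (k - a')^2.
Order-2 pole: residue = g'(a); g'(3/5 - (2/35)*sqrt(329)) = (3125/106032)*sqrt(329), so the residue is (3125/106032)*sqrt(329).
The branch term is analytic at 3/5 + (2/35)*sqrt(329) and contributes nothing to the residue; only the rational part matters.
The factor k**2 - 6*k/5 - 5/7 splits as (k - a)(k - a') with a = 3/5 + (2/35)*sqrt(329), a' = 3/5 - (2/35)*sqrt(329). At the order-2 pole a set g(k) = (k - a)^2*(rational part) = [19*k/9 + 39/35] / (k - a')^2.
Order-2 pole: residue = g'(a); g'(3/5 + (2/35)*sqrt(329)) = -(3125/106032)*sqrt(329), so the residue is -(3125/106032)*sqrt(329).
List the singular points by increasing real part (a conjugate pair: the negative imaginary part first).

Radius of convergence at 0: -3/5 + (2/35)*sqrt(329).
At -8/11: an algebraic (square-root) branch point.
At 3/5 - (2/35)*sqrt(329): a pole of order 2; residue (3125/106032)*sqrt(329).
At 3/5 + (2/35)*sqrt(329): a pole of order 2; residue -(3125/106032)*sqrt(329).


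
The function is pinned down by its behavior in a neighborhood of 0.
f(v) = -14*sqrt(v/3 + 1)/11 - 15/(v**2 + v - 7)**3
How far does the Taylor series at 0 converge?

The radius of convergence is -1/2 + (1/2)*sqrt(29).

Denominator factor (v**2 + v - 7)^3: discriminant 29, real irrational roots -1/2 + (1/2)*sqrt(29) and -1/2 - (1/2)*sqrt(29); poles of order 3, moduli -1/2 + (1/2)*sqrt(29) and 1/2 + (1/2)*sqrt(29).
Branch term (-14/11)*sqrt(1 - v/(-3)): its argument vanishes at v = -3, a square-root branch point, modulus 3.
The radius of convergence is the smallest modulus among the singular points: -1/2 + (1/2)*sqrt(29).


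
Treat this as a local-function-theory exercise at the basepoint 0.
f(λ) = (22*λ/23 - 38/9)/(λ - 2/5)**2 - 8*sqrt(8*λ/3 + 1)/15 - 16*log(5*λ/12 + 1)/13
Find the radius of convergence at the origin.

The radius of convergence is 3/8.

Denominator factor (λ - 2/5)^2: pole of order 2 at 2/5, modulus 2/5.
Branch term (-8/15)*sqrt(1 - λ/(-3/8)): its argument vanishes at λ = -3/8, a square-root branch point, modulus 3/8.
Branch term (-16/13)*log(1 - λ/(-12/5)): its argument vanishes at λ = -12/5, a logarithmic branch point, modulus 12/5.
The radius of convergence is the smallest modulus among the singular points: 3/8.


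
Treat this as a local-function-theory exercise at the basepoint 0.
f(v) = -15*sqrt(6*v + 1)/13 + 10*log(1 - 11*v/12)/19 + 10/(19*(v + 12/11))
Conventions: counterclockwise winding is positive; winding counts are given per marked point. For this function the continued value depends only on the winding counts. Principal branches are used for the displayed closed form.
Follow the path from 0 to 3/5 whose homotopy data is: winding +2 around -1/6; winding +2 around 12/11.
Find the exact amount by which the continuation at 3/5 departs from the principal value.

Continued minus principal equals (40/19)*pi*i.

The rational part is single-valued and drops out of the difference; each branch term changes only by its own monodromy.
(-15/13)*sqrt(1 - v/(-1/6)): winding +2 is even, the square root returns to the same sheet, contribution 0.
(10/19)*log(1 - v/(12/11)): each positive loop around 12/11 adds 2*pi*i to the log, so winding +2 contributes (10/19)*(2)*2*pi*i = (40/19)*pi*i.
Summing the contributions at v = 3/5 gives (40/19)*pi*i.


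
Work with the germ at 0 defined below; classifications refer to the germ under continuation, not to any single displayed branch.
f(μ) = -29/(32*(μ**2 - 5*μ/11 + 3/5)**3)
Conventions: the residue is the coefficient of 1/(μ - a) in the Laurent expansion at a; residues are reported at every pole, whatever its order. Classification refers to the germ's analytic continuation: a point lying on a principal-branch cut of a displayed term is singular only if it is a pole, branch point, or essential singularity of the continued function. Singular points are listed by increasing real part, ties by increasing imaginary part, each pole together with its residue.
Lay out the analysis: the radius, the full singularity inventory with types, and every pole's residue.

Denominator factor (μ**2 - 5*μ/11 + 3/5)^3: discriminant -1327/605, complex-conjugate roots (5/22) + ((1/110)*sqrt(6635))*i and (5/22) - ((1/110)*sqrt(6635))*i; poles of order 3, moduli (1/5)*sqrt(15) and (1/5)*sqrt(15).
The radius of convergence is the smallest modulus among the singular points: (1/5)*sqrt(15).
The factor μ**2 - 5*μ/11 + 3/5 splits as (μ - a)(μ - a') with a = (5/22) - ((1/110)*sqrt(6635))*i, a' = (5/22) + ((1/110)*sqrt(6635))*i. At the order-3 pole a set g(μ) = (μ - a)^3*f(μ) = [-29/32] / (μ - a')^3.
Order-3 pole: residue = g''(a)/2; g''((5/22) - ((1/110)*sqrt(6635))*i) = -((350285925/18694022264)*sqrt(6635))*i, so the residue is -((350285925/37388044528)*sqrt(6635))*i.
The factor μ**2 - 5*μ/11 + 3/5 splits as (μ - a)(μ - a') with a = (5/22) + ((1/110)*sqrt(6635))*i, a' = (5/22) - ((1/110)*sqrt(6635))*i. At the order-3 pole a set g(μ) = (μ - a)^3*f(μ) = [-29/32] / (μ - a')^3.
Order-3 pole: residue = g''(a)/2; g''((5/22) + ((1/110)*sqrt(6635))*i) = ((350285925/18694022264)*sqrt(6635))*i, so the residue is ((350285925/37388044528)*sqrt(6635))*i.
List the singular points by increasing real part (a conjugate pair: the negative imaginary part first).

Radius of convergence at 0: (1/5)*sqrt(15).
At (5/22) - ((1/110)*sqrt(6635))*i: a pole of order 3; residue -((350285925/37388044528)*sqrt(6635))*i.
At (5/22) + ((1/110)*sqrt(6635))*i: a pole of order 3; residue ((350285925/37388044528)*sqrt(6635))*i.
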